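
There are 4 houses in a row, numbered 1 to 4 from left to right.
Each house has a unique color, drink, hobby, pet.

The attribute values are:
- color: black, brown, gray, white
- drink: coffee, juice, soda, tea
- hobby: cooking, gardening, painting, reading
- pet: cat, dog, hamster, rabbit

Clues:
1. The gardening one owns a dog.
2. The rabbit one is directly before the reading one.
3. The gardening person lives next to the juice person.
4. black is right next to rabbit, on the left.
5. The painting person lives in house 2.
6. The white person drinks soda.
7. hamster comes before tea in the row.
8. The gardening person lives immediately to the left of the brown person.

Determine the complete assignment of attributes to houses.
Solution:

House | Color | Drink | Hobby | Pet
-----------------------------------
  1   | black | coffee | gardening | dog
  2   | brown | juice | painting | rabbit
  3   | white | soda | reading | hamster
  4   | gray | tea | cooking | cat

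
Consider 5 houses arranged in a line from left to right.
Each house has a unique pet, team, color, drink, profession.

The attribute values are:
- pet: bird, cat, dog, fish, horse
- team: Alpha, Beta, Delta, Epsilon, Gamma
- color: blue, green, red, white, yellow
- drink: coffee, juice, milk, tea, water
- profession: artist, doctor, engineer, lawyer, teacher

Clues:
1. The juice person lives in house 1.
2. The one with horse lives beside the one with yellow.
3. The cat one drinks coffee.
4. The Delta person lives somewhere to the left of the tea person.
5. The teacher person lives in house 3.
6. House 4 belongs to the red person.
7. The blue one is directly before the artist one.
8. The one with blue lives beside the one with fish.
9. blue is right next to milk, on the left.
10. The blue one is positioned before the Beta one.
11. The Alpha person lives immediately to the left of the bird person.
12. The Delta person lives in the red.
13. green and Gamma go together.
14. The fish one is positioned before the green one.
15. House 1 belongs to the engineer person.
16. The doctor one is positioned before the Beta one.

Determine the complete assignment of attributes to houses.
Solution:

House | Pet | Team | Color | Drink | Profession
-----------------------------------------------
  1   | horse | Epsilon | blue | juice | engineer
  2   | fish | Alpha | yellow | milk | artist
  3   | bird | Gamma | green | water | teacher
  4   | cat | Delta | red | coffee | doctor
  5   | dog | Beta | white | tea | lawyer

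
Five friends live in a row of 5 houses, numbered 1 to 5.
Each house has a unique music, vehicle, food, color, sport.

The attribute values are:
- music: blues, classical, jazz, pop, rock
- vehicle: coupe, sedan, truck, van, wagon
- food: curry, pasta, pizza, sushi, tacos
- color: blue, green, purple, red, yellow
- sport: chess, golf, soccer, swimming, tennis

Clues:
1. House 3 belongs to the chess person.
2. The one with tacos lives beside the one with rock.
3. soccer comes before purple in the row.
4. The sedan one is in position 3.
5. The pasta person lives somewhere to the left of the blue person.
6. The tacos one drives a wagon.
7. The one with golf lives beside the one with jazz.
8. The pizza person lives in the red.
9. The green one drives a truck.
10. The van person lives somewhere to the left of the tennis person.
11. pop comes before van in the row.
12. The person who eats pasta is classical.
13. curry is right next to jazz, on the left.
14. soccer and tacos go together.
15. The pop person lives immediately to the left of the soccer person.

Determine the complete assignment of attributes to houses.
Solution:

House | Music | Vehicle | Food | Color | Sport
----------------------------------------------
  1   | pop | truck | curry | green | golf
  2   | jazz | wagon | tacos | yellow | soccer
  3   | rock | sedan | pizza | red | chess
  4   | classical | van | pasta | purple | swimming
  5   | blues | coupe | sushi | blue | tennis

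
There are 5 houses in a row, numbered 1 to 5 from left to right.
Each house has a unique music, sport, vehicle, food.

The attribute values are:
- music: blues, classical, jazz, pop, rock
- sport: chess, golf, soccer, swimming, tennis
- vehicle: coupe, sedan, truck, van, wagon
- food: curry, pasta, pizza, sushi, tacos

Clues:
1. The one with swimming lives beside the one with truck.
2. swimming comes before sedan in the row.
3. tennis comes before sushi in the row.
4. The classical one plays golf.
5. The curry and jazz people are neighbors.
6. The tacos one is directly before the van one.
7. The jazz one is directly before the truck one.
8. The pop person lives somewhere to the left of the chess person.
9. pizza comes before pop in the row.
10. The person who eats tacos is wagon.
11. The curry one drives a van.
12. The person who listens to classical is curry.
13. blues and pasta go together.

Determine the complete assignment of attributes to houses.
Solution:

House | Music | Sport | Vehicle | Food
--------------------------------------
  1   | rock | tennis | wagon | tacos
  2   | classical | golf | van | curry
  3   | jazz | swimming | coupe | pizza
  4   | pop | soccer | truck | sushi
  5   | blues | chess | sedan | pasta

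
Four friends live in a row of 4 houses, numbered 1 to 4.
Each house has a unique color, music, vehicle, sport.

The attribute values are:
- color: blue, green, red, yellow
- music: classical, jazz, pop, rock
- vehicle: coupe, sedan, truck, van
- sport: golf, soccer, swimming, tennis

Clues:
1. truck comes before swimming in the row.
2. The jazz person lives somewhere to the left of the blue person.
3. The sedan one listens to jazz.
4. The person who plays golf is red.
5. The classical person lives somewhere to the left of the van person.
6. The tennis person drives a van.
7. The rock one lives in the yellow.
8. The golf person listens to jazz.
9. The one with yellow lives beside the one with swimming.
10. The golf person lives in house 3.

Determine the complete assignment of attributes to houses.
Solution:

House | Color | Music | Vehicle | Sport
---------------------------------------
  1   | yellow | rock | truck | soccer
  2   | green | classical | coupe | swimming
  3   | red | jazz | sedan | golf
  4   | blue | pop | van | tennis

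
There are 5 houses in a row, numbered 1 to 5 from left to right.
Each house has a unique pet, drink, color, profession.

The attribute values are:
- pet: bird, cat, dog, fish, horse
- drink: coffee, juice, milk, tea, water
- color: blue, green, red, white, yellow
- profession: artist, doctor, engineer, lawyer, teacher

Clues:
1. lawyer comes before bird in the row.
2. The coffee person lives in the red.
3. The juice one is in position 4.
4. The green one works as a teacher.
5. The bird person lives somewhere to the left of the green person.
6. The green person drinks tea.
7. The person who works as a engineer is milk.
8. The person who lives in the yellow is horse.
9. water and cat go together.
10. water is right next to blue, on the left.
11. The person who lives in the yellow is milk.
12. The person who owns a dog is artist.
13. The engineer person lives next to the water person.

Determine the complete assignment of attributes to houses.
Solution:

House | Pet | Drink | Color | Profession
----------------------------------------
  1   | dog | coffee | red | artist
  2   | horse | milk | yellow | engineer
  3   | cat | water | white | lawyer
  4   | bird | juice | blue | doctor
  5   | fish | tea | green | teacher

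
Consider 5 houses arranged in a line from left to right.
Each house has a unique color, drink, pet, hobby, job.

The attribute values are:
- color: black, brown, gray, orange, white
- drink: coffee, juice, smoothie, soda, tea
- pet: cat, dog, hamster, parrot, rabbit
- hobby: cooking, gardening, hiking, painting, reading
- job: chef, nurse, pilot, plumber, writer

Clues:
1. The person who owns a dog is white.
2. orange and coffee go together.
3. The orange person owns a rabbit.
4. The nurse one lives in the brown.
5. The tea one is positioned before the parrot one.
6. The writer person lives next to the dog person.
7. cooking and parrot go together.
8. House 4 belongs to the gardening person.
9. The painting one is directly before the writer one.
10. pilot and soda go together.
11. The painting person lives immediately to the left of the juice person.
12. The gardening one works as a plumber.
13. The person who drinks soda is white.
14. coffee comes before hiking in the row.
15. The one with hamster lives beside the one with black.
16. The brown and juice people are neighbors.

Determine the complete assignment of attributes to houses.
Solution:

House | Color | Drink | Pet | Hobby | Job
-----------------------------------------
  1   | brown | tea | hamster | painting | nurse
  2   | black | juice | parrot | cooking | writer
  3   | white | soda | dog | reading | pilot
  4   | orange | coffee | rabbit | gardening | plumber
  5   | gray | smoothie | cat | hiking | chef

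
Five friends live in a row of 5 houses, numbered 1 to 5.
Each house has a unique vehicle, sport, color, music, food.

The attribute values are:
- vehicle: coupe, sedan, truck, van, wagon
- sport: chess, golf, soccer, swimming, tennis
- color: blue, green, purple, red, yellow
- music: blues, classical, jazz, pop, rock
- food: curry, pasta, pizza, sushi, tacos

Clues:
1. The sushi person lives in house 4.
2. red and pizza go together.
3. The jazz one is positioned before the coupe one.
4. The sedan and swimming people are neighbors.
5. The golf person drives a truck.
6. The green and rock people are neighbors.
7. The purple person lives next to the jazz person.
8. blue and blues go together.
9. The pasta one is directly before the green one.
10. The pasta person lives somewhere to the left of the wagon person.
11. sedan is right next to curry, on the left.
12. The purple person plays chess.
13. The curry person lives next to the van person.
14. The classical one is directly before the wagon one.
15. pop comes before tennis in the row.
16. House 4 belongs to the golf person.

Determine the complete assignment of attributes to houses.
Solution:

House | Vehicle | Sport | Color | Music | Food
----------------------------------------------
  1   | sedan | chess | purple | classical | pasta
  2   | wagon | swimming | green | jazz | curry
  3   | van | soccer | red | rock | pizza
  4   | truck | golf | yellow | pop | sushi
  5   | coupe | tennis | blue | blues | tacos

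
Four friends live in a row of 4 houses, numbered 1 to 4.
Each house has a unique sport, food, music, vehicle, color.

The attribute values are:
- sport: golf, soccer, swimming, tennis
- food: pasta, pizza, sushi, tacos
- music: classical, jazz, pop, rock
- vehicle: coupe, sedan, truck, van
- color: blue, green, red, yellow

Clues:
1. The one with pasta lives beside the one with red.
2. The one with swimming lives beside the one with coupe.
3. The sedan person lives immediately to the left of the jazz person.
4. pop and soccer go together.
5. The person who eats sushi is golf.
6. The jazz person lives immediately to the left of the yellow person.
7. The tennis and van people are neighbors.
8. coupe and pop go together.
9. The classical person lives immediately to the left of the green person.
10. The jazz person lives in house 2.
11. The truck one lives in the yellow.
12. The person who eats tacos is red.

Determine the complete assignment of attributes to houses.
Solution:

House | Sport | Food | Music | Vehicle | Color
----------------------------------------------
  1   | tennis | pizza | classical | sedan | blue
  2   | golf | sushi | jazz | van | green
  3   | swimming | pasta | rock | truck | yellow
  4   | soccer | tacos | pop | coupe | red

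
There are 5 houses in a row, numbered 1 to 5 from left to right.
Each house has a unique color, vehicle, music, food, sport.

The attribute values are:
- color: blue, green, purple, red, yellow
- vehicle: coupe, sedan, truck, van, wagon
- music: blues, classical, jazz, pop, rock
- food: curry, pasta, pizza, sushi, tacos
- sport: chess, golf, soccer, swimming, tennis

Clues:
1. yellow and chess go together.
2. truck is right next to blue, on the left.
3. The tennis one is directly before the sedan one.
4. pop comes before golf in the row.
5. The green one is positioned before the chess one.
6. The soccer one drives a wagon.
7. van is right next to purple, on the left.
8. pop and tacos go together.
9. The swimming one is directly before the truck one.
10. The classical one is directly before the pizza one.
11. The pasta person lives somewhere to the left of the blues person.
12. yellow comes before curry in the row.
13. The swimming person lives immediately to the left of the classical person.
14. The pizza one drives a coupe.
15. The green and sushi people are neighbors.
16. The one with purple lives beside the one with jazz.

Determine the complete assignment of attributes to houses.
Solution:

House | Color | Vehicle | Music | Food | Sport
----------------------------------------------
  1   | green | van | pop | tacos | swimming
  2   | purple | truck | classical | sushi | golf
  3   | blue | coupe | jazz | pizza | tennis
  4   | yellow | sedan | rock | pasta | chess
  5   | red | wagon | blues | curry | soccer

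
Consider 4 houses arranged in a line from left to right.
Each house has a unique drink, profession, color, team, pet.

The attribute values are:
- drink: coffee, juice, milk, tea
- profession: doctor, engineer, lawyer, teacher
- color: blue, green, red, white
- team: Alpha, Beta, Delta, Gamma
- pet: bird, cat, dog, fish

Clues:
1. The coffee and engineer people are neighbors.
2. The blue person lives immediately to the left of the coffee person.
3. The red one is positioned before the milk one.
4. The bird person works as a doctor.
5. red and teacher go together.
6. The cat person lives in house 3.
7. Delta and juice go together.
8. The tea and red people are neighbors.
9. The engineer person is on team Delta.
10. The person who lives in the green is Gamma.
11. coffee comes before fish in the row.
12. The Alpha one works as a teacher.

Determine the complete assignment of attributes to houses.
Solution:

House | Drink | Profession | Color | Team | Pet
-----------------------------------------------
  1   | tea | doctor | blue | Beta | bird
  2   | coffee | teacher | red | Alpha | dog
  3   | juice | engineer | white | Delta | cat
  4   | milk | lawyer | green | Gamma | fish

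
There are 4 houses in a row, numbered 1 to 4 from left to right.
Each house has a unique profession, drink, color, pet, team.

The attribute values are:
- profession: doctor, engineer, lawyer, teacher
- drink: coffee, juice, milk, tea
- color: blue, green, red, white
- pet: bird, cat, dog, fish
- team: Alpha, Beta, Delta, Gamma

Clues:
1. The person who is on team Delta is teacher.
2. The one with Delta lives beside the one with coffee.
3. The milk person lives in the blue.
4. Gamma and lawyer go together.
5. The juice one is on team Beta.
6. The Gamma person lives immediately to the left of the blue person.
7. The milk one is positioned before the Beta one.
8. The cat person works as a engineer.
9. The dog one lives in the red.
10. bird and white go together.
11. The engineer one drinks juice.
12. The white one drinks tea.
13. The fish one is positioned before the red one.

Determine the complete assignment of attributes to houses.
Solution:

House | Profession | Drink | Color | Pet | Team
-----------------------------------------------
  1   | lawyer | tea | white | bird | Gamma
  2   | teacher | milk | blue | fish | Delta
  3   | doctor | coffee | red | dog | Alpha
  4   | engineer | juice | green | cat | Beta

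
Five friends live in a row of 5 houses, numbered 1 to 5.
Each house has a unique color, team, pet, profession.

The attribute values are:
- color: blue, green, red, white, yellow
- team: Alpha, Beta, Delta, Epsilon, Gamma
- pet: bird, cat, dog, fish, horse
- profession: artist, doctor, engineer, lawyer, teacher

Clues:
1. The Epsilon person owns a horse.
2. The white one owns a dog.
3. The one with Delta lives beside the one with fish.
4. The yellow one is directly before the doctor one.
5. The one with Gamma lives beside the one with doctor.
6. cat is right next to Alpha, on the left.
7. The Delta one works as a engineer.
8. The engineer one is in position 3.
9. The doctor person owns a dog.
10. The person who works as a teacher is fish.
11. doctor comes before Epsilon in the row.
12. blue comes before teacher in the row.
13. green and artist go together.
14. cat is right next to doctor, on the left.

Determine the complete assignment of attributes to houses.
Solution:

House | Color | Team | Pet | Profession
---------------------------------------
  1   | yellow | Gamma | cat | lawyer
  2   | white | Alpha | dog | doctor
  3   | blue | Delta | bird | engineer
  4   | red | Beta | fish | teacher
  5   | green | Epsilon | horse | artist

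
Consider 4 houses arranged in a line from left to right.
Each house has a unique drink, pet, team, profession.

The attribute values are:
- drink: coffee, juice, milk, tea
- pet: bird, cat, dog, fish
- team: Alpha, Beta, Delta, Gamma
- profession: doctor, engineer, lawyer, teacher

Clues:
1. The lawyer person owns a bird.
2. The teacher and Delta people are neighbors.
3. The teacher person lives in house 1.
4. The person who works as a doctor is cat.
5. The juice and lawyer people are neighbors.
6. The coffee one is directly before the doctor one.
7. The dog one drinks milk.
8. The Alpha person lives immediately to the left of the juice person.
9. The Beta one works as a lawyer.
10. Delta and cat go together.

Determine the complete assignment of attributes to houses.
Solution:

House | Drink | Pet | Team | Profession
---------------------------------------
  1   | coffee | fish | Alpha | teacher
  2   | juice | cat | Delta | doctor
  3   | tea | bird | Beta | lawyer
  4   | milk | dog | Gamma | engineer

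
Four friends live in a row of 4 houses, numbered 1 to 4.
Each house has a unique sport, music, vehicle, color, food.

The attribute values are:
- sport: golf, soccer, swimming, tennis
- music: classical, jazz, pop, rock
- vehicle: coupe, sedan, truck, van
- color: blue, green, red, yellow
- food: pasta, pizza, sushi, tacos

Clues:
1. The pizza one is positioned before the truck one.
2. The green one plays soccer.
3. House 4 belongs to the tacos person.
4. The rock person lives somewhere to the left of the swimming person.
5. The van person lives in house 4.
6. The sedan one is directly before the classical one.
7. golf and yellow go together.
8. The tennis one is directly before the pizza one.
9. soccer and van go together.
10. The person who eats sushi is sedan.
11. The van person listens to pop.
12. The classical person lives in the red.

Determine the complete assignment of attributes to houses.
Solution:

House | Sport | Music | Vehicle | Color | Food
----------------------------------------------
  1   | tennis | rock | sedan | blue | sushi
  2   | swimming | classical | coupe | red | pizza
  3   | golf | jazz | truck | yellow | pasta
  4   | soccer | pop | van | green | tacos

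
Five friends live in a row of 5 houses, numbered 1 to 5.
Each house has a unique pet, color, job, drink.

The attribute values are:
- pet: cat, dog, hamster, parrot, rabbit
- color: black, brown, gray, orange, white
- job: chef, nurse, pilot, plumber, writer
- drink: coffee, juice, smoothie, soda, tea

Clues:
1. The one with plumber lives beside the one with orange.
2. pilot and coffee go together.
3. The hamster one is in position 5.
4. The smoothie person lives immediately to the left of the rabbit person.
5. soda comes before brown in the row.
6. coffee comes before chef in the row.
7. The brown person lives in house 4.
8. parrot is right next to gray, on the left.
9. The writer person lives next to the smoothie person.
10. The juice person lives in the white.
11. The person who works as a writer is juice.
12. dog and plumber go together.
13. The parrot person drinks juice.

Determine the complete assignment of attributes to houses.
Solution:

House | Pet | Color | Job | Drink
---------------------------------
  1   | parrot | white | writer | juice
  2   | dog | gray | plumber | smoothie
  3   | rabbit | orange | nurse | soda
  4   | cat | brown | pilot | coffee
  5   | hamster | black | chef | tea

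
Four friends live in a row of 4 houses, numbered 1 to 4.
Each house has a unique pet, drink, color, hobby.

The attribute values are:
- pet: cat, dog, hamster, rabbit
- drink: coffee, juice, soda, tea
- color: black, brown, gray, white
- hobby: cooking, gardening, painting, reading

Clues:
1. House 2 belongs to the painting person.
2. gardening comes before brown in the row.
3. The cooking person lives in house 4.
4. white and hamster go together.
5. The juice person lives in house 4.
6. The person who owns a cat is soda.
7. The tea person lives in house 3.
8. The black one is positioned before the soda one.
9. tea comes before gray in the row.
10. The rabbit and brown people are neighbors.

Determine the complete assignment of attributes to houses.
Solution:

House | Pet | Drink | Color | Hobby
-----------------------------------
  1   | rabbit | coffee | black | gardening
  2   | cat | soda | brown | painting
  3   | hamster | tea | white | reading
  4   | dog | juice | gray | cooking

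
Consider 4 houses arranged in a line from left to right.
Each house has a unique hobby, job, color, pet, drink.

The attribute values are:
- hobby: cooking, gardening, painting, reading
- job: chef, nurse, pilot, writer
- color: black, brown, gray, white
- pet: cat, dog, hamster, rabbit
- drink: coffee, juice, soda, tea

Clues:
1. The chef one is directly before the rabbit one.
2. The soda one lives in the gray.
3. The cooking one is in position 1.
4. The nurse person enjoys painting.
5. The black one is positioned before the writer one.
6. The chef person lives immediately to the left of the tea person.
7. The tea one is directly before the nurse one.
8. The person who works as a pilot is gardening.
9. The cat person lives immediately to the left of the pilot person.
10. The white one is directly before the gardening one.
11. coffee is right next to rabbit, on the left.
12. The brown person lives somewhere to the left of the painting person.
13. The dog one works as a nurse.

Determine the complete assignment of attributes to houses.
Solution:

House | Hobby | Job | Color | Pet | Drink
-----------------------------------------
  1   | cooking | chef | white | cat | coffee
  2   | gardening | pilot | brown | rabbit | tea
  3   | painting | nurse | black | dog | juice
  4   | reading | writer | gray | hamster | soda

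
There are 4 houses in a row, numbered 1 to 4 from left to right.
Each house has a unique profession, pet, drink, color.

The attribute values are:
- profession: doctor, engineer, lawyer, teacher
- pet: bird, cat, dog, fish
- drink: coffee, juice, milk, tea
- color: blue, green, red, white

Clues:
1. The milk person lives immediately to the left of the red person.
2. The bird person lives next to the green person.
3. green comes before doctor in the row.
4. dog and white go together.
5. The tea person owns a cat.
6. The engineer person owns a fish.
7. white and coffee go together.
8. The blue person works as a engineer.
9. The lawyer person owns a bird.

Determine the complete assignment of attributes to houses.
Solution:

House | Profession | Pet | Drink | Color
----------------------------------------
  1   | engineer | fish | milk | blue
  2   | lawyer | bird | juice | red
  3   | teacher | cat | tea | green
  4   | doctor | dog | coffee | white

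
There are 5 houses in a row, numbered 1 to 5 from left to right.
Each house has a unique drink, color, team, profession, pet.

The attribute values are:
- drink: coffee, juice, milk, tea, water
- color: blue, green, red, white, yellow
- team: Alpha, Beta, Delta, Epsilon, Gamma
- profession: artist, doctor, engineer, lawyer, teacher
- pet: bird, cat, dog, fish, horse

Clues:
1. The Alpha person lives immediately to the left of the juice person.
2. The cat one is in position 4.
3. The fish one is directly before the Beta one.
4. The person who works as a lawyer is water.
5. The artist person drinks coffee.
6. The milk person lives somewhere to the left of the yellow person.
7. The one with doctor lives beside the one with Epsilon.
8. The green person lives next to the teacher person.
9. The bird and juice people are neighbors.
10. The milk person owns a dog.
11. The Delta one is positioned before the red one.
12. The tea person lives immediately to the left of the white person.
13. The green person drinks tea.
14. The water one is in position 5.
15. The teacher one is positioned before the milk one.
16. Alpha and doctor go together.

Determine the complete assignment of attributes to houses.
Solution:

House | Drink | Color | Team | Profession | Pet
-----------------------------------------------
  1   | tea | green | Alpha | doctor | bird
  2   | juice | white | Epsilon | teacher | fish
  3   | milk | blue | Beta | engineer | dog
  4   | coffee | yellow | Delta | artist | cat
  5   | water | red | Gamma | lawyer | horse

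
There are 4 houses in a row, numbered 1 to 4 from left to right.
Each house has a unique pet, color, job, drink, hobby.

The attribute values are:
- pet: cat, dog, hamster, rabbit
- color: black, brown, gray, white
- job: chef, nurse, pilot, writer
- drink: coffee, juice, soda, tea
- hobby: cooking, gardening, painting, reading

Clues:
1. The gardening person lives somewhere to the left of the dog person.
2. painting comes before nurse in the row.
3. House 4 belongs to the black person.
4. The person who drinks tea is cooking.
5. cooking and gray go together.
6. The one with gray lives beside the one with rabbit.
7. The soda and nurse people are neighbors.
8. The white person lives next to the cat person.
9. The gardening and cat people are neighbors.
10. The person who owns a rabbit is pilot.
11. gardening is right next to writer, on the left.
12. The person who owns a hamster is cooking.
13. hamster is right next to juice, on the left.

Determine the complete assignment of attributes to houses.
Solution:

House | Pet | Color | Job | Drink | Hobby
-----------------------------------------
  1   | hamster | gray | chef | tea | cooking
  2   | rabbit | white | pilot | juice | gardening
  3   | cat | brown | writer | soda | painting
  4   | dog | black | nurse | coffee | reading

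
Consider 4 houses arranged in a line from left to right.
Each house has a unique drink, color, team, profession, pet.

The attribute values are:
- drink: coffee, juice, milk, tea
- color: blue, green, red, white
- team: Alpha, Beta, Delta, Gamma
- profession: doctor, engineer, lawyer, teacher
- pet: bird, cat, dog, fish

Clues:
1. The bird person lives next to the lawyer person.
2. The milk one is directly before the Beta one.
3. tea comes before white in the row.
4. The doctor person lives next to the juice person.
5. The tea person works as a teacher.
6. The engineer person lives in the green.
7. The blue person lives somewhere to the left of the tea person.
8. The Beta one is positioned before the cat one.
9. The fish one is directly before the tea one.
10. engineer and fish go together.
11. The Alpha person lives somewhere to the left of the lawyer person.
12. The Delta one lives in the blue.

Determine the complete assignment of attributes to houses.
Solution:

House | Drink | Color | Team | Profession | Pet
-----------------------------------------------
  1   | milk | blue | Delta | doctor | dog
  2   | juice | green | Beta | engineer | fish
  3   | tea | red | Alpha | teacher | bird
  4   | coffee | white | Gamma | lawyer | cat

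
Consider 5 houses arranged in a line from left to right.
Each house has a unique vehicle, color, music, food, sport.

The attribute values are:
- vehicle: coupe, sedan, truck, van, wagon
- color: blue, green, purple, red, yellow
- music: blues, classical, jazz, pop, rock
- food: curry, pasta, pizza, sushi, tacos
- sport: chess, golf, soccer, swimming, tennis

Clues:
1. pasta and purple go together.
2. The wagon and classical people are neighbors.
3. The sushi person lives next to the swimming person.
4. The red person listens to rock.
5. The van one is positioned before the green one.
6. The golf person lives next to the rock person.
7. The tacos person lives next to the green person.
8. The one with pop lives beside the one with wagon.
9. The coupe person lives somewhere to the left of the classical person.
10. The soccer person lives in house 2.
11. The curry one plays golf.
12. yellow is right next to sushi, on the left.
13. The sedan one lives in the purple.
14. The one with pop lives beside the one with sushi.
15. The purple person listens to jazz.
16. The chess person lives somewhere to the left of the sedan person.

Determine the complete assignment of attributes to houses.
Solution:

House | Vehicle | Color | Music | Food | Sport
----------------------------------------------
  1   | coupe | yellow | pop | curry | golf
  2   | wagon | red | rock | sushi | soccer
  3   | van | blue | classical | tacos | swimming
  4   | truck | green | blues | pizza | chess
  5   | sedan | purple | jazz | pasta | tennis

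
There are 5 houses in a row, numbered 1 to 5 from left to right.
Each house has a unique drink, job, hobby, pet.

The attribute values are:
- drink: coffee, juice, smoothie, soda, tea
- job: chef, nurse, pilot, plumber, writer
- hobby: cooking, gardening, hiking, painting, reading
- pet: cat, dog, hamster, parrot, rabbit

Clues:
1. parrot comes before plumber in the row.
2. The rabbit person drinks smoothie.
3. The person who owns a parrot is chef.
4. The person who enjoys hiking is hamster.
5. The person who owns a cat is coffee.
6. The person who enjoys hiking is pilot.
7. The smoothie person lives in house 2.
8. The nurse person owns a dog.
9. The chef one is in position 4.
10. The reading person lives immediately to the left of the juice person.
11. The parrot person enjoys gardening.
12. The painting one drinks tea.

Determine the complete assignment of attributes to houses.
Solution:

House | Drink | Job | Hobby | Pet
---------------------------------
  1   | tea | nurse | painting | dog
  2   | smoothie | writer | reading | rabbit
  3   | juice | pilot | hiking | hamster
  4   | soda | chef | gardening | parrot
  5   | coffee | plumber | cooking | cat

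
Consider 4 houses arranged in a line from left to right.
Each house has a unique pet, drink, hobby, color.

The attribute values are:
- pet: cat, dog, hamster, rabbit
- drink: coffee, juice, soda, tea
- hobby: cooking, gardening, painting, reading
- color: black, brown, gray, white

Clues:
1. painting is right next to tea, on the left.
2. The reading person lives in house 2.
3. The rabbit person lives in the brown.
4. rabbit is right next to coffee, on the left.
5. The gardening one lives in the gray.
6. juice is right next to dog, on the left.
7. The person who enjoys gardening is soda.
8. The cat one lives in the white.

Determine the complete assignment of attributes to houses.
Solution:

House | Pet | Drink | Hobby | Color
-----------------------------------
  1   | hamster | soda | gardening | gray
  2   | rabbit | juice | reading | brown
  3   | dog | coffee | painting | black
  4   | cat | tea | cooking | white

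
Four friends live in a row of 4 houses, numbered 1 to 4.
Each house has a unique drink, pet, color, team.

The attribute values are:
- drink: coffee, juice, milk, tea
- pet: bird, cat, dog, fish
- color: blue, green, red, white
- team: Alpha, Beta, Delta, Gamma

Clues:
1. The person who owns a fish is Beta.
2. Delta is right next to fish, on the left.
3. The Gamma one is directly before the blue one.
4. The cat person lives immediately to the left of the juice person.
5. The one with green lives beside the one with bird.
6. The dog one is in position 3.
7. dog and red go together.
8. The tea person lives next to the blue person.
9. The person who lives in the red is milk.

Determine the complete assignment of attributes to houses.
Solution:

House | Drink | Pet | Color | Team
----------------------------------
  1   | tea | cat | green | Gamma
  2   | juice | bird | blue | Alpha
  3   | milk | dog | red | Delta
  4   | coffee | fish | white | Beta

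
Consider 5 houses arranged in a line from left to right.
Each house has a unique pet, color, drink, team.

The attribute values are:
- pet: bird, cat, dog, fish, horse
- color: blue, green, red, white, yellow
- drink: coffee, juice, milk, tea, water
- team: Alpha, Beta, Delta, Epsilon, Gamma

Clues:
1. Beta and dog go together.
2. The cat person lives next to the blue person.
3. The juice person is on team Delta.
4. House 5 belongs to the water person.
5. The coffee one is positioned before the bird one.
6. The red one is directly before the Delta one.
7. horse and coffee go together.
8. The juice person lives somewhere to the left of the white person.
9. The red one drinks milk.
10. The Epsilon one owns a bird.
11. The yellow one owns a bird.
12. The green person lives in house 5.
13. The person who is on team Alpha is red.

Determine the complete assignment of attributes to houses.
Solution:

House | Pet | Color | Drink | Team
----------------------------------
  1   | cat | red | milk | Alpha
  2   | fish | blue | juice | Delta
  3   | horse | white | coffee | Gamma
  4   | bird | yellow | tea | Epsilon
  5   | dog | green | water | Beta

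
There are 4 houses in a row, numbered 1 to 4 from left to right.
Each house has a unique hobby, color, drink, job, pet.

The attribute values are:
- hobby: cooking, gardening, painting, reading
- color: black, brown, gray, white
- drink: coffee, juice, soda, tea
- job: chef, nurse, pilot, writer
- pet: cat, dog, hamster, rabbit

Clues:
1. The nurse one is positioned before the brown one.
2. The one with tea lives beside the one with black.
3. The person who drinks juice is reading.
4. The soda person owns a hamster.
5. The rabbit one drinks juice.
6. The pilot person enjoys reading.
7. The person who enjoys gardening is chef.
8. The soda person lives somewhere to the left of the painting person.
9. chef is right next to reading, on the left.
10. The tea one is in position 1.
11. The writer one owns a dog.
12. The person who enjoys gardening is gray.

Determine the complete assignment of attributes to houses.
Solution:

House | Hobby | Color | Drink | Job | Pet
-----------------------------------------
  1   | gardening | gray | tea | chef | cat
  2   | reading | black | juice | pilot | rabbit
  3   | cooking | white | soda | nurse | hamster
  4   | painting | brown | coffee | writer | dog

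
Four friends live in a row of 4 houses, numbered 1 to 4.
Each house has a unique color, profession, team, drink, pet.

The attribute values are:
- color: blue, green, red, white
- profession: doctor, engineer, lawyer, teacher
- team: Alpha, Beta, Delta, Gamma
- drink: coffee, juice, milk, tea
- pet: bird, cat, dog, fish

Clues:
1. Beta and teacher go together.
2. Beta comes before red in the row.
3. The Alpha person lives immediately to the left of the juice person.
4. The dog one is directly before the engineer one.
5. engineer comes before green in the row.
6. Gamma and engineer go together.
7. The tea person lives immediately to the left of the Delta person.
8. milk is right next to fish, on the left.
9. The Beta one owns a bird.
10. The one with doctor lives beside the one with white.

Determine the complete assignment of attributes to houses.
Solution:

House | Color | Profession | Team | Drink | Pet
-----------------------------------------------
  1   | blue | doctor | Alpha | milk | dog
  2   | white | engineer | Gamma | juice | fish
  3   | green | teacher | Beta | tea | bird
  4   | red | lawyer | Delta | coffee | cat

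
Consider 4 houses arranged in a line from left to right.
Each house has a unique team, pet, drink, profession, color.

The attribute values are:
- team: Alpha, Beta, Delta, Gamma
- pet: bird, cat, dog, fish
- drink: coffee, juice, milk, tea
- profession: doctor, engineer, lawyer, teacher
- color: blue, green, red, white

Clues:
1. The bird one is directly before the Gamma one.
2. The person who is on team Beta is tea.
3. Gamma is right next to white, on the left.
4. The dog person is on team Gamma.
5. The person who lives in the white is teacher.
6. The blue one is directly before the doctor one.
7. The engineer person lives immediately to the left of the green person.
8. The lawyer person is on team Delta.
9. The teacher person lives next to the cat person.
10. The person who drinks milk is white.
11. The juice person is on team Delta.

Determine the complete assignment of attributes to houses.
Solution:

House | Team | Pet | Drink | Profession | Color
-----------------------------------------------
  1   | Beta | bird | tea | engineer | blue
  2   | Gamma | dog | coffee | doctor | green
  3   | Alpha | fish | milk | teacher | white
  4   | Delta | cat | juice | lawyer | red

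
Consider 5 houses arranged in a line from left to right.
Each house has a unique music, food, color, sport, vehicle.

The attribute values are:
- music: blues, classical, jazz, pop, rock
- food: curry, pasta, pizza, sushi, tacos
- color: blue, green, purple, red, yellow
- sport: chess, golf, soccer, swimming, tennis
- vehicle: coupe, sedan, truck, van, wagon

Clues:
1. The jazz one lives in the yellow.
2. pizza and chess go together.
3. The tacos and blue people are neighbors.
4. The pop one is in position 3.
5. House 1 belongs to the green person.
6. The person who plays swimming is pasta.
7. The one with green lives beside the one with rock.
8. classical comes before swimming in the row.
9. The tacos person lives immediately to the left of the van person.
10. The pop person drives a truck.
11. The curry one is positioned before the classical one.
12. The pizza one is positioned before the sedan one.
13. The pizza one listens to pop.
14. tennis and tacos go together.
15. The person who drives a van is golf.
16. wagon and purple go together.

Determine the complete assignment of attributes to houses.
Solution:

House | Music | Food | Color | Sport | Vehicle
----------------------------------------------
  1   | blues | tacos | green | tennis | coupe
  2   | rock | curry | blue | golf | van
  3   | pop | pizza | red | chess | truck
  4   | classical | sushi | purple | soccer | wagon
  5   | jazz | pasta | yellow | swimming | sedan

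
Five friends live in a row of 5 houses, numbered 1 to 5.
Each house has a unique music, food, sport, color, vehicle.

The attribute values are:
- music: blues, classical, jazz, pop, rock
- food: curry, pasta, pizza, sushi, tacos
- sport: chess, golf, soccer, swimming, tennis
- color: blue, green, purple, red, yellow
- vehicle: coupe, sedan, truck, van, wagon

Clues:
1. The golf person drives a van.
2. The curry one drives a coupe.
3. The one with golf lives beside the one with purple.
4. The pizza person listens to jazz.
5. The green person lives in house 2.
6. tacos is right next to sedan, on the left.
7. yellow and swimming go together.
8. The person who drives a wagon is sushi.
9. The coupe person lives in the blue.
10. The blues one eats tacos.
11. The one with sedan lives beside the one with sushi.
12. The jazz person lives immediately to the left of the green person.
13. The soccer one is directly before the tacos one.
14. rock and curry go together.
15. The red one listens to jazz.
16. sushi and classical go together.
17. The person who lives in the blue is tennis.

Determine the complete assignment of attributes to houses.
Solution:

House | Music | Food | Sport | Color | Vehicle
----------------------------------------------
  1   | jazz | pizza | soccer | red | truck
  2   | blues | tacos | golf | green | van
  3   | pop | pasta | chess | purple | sedan
  4   | classical | sushi | swimming | yellow | wagon
  5   | rock | curry | tennis | blue | coupe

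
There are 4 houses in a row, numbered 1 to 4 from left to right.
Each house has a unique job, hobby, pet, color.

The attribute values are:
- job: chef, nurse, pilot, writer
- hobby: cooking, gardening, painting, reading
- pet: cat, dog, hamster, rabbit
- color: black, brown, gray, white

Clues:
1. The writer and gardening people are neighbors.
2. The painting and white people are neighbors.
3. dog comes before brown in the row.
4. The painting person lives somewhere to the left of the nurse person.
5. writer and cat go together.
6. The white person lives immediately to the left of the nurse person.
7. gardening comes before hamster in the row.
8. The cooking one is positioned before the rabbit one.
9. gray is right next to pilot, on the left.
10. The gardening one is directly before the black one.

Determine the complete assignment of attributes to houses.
Solution:

House | Job | Hobby | Pet | Color
---------------------------------
  1   | writer | painting | cat | gray
  2   | pilot | gardening | dog | white
  3   | nurse | cooking | hamster | black
  4   | chef | reading | rabbit | brown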